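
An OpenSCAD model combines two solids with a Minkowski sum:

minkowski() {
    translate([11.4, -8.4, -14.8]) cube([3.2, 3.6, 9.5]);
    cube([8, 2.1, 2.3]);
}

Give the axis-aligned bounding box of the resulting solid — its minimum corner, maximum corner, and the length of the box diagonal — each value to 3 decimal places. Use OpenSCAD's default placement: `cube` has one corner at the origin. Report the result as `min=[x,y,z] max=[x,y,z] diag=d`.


min=[11.400,-8.400,-14.800] max=[22.600,-2.700,-3.000] diag=17.239

A = translate([11.4, -8.4, -14.8]) cube([3.2, 3.6, 9.5]) → bbox [11.4,-8.4,-14.8] .. [14.6,-4.8,-5.3]
B = cube([8, 2.1, 2.3]) → bbox [0,0,0] .. [8,2.1,2.3]
lo = A.lo+B.lo = [11.4+0, -8.4+0, -14.8+0] = [11.400,-8.400,-14.800]
hi = A.hi+B.hi = [14.6+8, -4.8+2.1, -5.3+2.3] = [22.600,-2.700,-3.000]
diag = √(11.2²+5.7²+11.8²) = √297.17 = 17.239


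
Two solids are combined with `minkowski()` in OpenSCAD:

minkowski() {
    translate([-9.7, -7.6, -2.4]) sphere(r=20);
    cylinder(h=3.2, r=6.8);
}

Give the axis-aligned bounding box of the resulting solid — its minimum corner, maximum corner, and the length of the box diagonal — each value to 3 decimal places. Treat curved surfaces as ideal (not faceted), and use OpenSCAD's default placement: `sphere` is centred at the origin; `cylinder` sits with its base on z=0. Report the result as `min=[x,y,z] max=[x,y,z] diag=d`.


A = translate([-9.7, -7.6, -2.4]) sphere(r=20) → bbox [-29.7,-27.6,-22.4] .. [10.3,12.4,17.6]
B = cylinder(h=3.2, r=6.8) → bbox [-6.8,-6.8,0] .. [6.8,6.8,3.2]
lo = A.lo+B.lo = [-29.7-6.8, -27.6-6.8, -22.4+0] = [-36.500,-34.400,-22.400]
hi = A.hi+B.hi = [10.3+6.8, 12.4+6.8, 17.6+3.2] = [17.100,19.200,20.800]
diag = √(53.6²+53.6²+43.2²) = √7612.16 = 87.248

min=[-36.500,-34.400,-22.400] max=[17.100,19.200,20.800] diag=87.248


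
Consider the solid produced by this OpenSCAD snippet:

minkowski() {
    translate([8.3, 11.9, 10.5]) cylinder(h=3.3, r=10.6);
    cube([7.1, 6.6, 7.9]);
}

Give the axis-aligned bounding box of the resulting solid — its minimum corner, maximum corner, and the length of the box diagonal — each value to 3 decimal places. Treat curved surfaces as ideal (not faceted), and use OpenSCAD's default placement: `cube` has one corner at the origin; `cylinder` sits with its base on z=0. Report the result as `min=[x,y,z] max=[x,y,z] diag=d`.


min=[-2.300,1.300,10.500] max=[26.000,29.100,21.700] diag=41.221

A = translate([8.3, 11.9, 10.5]) cylinder(h=3.3, r=10.6) → bbox [-2.3,1.3,10.5] .. [18.9,22.5,13.8]
B = cube([7.1, 6.6, 7.9]) → bbox [0,0,0] .. [7.1,6.6,7.9]
lo = A.lo+B.lo = [-2.3+0, 1.3+0, 10.5+0] = [-2.300,1.300,10.500]
hi = A.hi+B.hi = [18.9+7.1, 22.5+6.6, 13.8+7.9] = [26.000,29.100,21.700]
diag = √(28.3²+27.8²+11.2²) = √1699.17 = 41.221


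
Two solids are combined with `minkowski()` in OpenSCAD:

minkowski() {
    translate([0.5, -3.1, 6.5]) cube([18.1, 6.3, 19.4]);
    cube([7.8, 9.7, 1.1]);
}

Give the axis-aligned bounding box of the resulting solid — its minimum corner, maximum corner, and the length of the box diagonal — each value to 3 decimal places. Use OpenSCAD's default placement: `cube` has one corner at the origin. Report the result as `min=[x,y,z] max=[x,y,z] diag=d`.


A = translate([0.5, -3.1, 6.5]) cube([18.1, 6.3, 19.4]) → bbox [0.5,-3.1,6.5] .. [18.6,3.2,25.9]
B = cube([7.8, 9.7, 1.1]) → bbox [0,0,0] .. [7.8,9.7,1.1]
lo = A.lo+B.lo = [0.5+0, -3.1+0, 6.5+0] = [0.500,-3.100,6.500]
hi = A.hi+B.hi = [18.6+7.8, 3.2+9.7, 25.9+1.1] = [26.400,12.900,27.000]
diag = √(25.9²+16²+20.5²) = √1347.06 = 36.702

min=[0.500,-3.100,6.500] max=[26.400,12.900,27.000] diag=36.702


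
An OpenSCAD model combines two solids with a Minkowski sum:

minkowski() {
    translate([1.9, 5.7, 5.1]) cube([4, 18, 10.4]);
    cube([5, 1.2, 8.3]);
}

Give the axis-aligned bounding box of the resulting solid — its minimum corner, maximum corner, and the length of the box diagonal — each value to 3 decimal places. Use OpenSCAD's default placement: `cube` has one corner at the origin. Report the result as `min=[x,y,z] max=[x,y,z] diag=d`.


A = translate([1.9, 5.7, 5.1]) cube([4, 18, 10.4]) → bbox [1.9,5.7,5.1] .. [5.9,23.7,15.5]
B = cube([5, 1.2, 8.3]) → bbox [0,0,0] .. [5,1.2,8.3]
lo = A.lo+B.lo = [1.9+0, 5.7+0, 5.1+0] = [1.900,5.700,5.100]
hi = A.hi+B.hi = [5.9+5, 23.7+1.2, 15.5+8.3] = [10.900,24.900,23.800]
diag = √(9²+19.2²+18.7²) = √799.33 = 28.272

min=[1.900,5.700,5.100] max=[10.900,24.900,23.800] diag=28.272


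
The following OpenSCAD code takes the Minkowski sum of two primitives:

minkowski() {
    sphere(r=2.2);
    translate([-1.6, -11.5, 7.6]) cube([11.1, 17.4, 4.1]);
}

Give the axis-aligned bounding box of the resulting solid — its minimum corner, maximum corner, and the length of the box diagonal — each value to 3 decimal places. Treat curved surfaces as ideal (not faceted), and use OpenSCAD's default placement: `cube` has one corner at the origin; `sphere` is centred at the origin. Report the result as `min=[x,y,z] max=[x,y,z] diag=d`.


min=[-3.800,-13.700,5.400] max=[11.700,8.100,13.900] diag=28.067

A = translate([-1.6, -11.5, 7.6]) cube([11.1, 17.4, 4.1]) → bbox [-1.6,-11.5,7.6] .. [9.5,5.9,11.7]
B = sphere(r=2.2) → bbox [-2.2,-2.2,-2.2] .. [2.2,2.2,2.2]
lo = A.lo+B.lo = [-1.6-2.2, -11.5-2.2, 7.6-2.2] = [-3.800,-13.700,5.400]
hi = A.hi+B.hi = [9.5+2.2, 5.9+2.2, 11.7+2.2] = [11.700,8.100,13.900]
diag = √(15.5²+21.8²+8.5²) = √787.74 = 28.067


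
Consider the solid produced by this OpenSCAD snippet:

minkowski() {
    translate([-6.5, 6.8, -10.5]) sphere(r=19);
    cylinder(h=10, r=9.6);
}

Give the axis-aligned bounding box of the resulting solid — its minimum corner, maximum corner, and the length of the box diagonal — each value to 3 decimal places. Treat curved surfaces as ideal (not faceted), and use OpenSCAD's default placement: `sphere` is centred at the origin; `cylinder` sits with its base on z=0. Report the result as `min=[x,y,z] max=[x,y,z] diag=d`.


min=[-35.100,-21.800,-29.500] max=[22.100,35.400,18.500] diag=94.062

A = translate([-6.5, 6.8, -10.5]) sphere(r=19) → bbox [-25.5,-12.2,-29.5] .. [12.5,25.8,8.5]
B = cylinder(h=10, r=9.6) → bbox [-9.6,-9.6,0] .. [9.6,9.6,10]
lo = A.lo+B.lo = [-25.5-9.6, -12.2-9.6, -29.5+0] = [-35.100,-21.800,-29.500]
hi = A.hi+B.hi = [12.5+9.6, 25.8+9.6, 8.5+10] = [22.100,35.400,18.500]
diag = √(57.2²+57.2²+48²) = √8847.68 = 94.062


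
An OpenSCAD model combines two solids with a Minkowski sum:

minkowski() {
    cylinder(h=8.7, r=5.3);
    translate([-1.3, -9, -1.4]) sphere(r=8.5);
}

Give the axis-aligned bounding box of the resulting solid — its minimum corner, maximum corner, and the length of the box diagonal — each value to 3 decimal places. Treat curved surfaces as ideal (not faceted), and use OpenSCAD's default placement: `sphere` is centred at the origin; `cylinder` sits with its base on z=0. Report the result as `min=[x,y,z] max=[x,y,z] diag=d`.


A = translate([-1.3, -9, -1.4]) sphere(r=8.5) → bbox [-9.8,-17.5,-9.9] .. [7.2,-0.5,7.1]
B = cylinder(h=8.7, r=5.3) → bbox [-5.3,-5.3,0] .. [5.3,5.3,8.7]
lo = A.lo+B.lo = [-9.8-5.3, -17.5-5.3, -9.9+0] = [-15.100,-22.800,-9.900]
hi = A.hi+B.hi = [7.2+5.3, -0.5+5.3, 7.1+8.7] = [12.500,4.800,15.800]
diag = √(27.6²+27.6²+25.7²) = √2184.01 = 46.733

min=[-15.100,-22.800,-9.900] max=[12.500,4.800,15.800] diag=46.733


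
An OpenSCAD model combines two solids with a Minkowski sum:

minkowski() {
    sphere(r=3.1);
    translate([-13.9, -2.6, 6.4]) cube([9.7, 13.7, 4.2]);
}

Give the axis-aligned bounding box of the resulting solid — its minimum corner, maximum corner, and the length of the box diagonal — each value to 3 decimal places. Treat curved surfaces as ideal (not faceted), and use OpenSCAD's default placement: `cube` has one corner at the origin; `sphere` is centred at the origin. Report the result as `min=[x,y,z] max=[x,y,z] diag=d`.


A = translate([-13.9, -2.6, 6.4]) cube([9.7, 13.7, 4.2]) → bbox [-13.9,-2.6,6.4] .. [-4.2,11.1,10.6]
B = sphere(r=3.1) → bbox [-3.1,-3.1,-3.1] .. [3.1,3.1,3.1]
lo = A.lo+B.lo = [-13.9-3.1, -2.6-3.1, 6.4-3.1] = [-17.000,-5.700,3.300]
hi = A.hi+B.hi = [-4.2+3.1, 11.1+3.1, 10.6+3.1] = [-1.100,14.200,13.700]
diag = √(15.9²+19.9²+10.4²) = √756.98 = 27.513

min=[-17.000,-5.700,3.300] max=[-1.100,14.200,13.700] diag=27.513


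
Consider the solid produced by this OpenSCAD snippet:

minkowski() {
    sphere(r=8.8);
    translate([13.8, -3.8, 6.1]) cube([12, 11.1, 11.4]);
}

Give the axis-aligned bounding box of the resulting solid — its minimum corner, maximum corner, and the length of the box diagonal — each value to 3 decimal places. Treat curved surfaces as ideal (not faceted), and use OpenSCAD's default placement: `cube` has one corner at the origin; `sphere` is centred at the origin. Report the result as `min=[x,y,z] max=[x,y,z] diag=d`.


min=[5.000,-12.600,-2.700] max=[34.600,16.100,26.300] diag=50.407

A = translate([13.8, -3.8, 6.1]) cube([12, 11.1, 11.4]) → bbox [13.8,-3.8,6.1] .. [25.8,7.3,17.5]
B = sphere(r=8.8) → bbox [-8.8,-8.8,-8.8] .. [8.8,8.8,8.8]
lo = A.lo+B.lo = [13.8-8.8, -3.8-8.8, 6.1-8.8] = [5.000,-12.600,-2.700]
hi = A.hi+B.hi = [25.8+8.8, 7.3+8.8, 17.5+8.8] = [34.600,16.100,26.300]
diag = √(29.6²+28.7²+29²) = √2540.85 = 50.407


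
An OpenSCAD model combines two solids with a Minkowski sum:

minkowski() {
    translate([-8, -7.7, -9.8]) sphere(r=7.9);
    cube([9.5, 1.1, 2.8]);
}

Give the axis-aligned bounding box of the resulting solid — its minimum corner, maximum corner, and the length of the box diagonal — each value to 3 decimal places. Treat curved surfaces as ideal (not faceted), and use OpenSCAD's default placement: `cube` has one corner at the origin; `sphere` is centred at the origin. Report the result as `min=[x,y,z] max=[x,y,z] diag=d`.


min=[-15.900,-15.600,-17.700] max=[9.400,1.300,0.900] diag=35.660

A = translate([-8, -7.7, -9.8]) sphere(r=7.9) → bbox [-15.9,-15.6,-17.7] .. [-0.1,0.2,-1.9]
B = cube([9.5, 1.1, 2.8]) → bbox [0,0,0] .. [9.5,1.1,2.8]
lo = A.lo+B.lo = [-15.9+0, -15.6+0, -17.7+0] = [-15.900,-15.600,-17.700]
hi = A.hi+B.hi = [-0.1+9.5, 0.2+1.1, -1.9+2.8] = [9.400,1.300,0.900]
diag = √(25.3²+16.9²+18.6²) = √1271.66 = 35.660


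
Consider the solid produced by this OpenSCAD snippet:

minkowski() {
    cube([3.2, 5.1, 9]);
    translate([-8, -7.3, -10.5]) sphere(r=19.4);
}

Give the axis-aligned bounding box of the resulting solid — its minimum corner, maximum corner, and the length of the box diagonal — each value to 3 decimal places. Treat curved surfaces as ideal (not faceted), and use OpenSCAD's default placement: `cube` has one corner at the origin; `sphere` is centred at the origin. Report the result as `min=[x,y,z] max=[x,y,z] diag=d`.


min=[-27.400,-26.700,-29.900] max=[14.600,17.200,17.900] diag=77.305

A = translate([-8, -7.3, -10.5]) sphere(r=19.4) → bbox [-27.4,-26.7,-29.9] .. [11.4,12.1,8.9]
B = cube([3.2, 5.1, 9]) → bbox [0,0,0] .. [3.2,5.1,9]
lo = A.lo+B.lo = [-27.4+0, -26.7+0, -29.9+0] = [-27.400,-26.700,-29.900]
hi = A.hi+B.hi = [11.4+3.2, 12.1+5.1, 8.9+9] = [14.600,17.200,17.900]
diag = √(42²+43.9²+47.8²) = √5976.05 = 77.305


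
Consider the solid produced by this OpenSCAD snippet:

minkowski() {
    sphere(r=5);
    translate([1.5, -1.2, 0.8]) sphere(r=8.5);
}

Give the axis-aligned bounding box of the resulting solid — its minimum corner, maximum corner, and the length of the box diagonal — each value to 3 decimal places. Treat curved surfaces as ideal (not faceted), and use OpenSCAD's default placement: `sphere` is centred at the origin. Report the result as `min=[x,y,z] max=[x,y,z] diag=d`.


A = translate([1.5, -1.2, 0.8]) sphere(r=8.5) → bbox [-7,-9.7,-7.7] .. [10,7.3,9.3]
B = sphere(r=5) → bbox [-5,-5,-5] .. [5,5,5]
lo = A.lo+B.lo = [-7-5, -9.7-5, -7.7-5] = [-12.000,-14.700,-12.700]
hi = A.hi+B.hi = [10+5, 7.3+5, 9.3+5] = [15.000,12.300,14.300]
diag = √(27²+27²+27²) = √2187 = 46.765

min=[-12.000,-14.700,-12.700] max=[15.000,12.300,14.300] diag=46.765


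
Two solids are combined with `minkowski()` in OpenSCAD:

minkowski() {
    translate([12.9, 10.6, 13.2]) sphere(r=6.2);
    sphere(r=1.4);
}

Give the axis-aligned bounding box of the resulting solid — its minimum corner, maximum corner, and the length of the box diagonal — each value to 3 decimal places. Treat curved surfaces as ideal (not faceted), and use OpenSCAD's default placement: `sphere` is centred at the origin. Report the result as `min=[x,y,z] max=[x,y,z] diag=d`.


min=[5.300,3.000,5.600] max=[20.500,18.200,20.800] diag=26.327

A = translate([12.9, 10.6, 13.2]) sphere(r=6.2) → bbox [6.7,4.4,7] .. [19.1,16.8,19.4]
B = sphere(r=1.4) → bbox [-1.4,-1.4,-1.4] .. [1.4,1.4,1.4]
lo = A.lo+B.lo = [6.7-1.4, 4.4-1.4, 7-1.4] = [5.300,3.000,5.600]
hi = A.hi+B.hi = [19.1+1.4, 16.8+1.4, 19.4+1.4] = [20.500,18.200,20.800]
diag = √(15.2²+15.2²+15.2²) = √693.12 = 26.327


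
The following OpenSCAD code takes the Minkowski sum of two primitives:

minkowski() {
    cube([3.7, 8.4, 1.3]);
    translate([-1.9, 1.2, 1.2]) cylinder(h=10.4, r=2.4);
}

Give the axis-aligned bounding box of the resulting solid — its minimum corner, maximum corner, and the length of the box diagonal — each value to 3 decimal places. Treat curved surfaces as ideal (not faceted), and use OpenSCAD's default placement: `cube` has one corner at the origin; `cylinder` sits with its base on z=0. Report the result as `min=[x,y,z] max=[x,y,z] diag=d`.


A = translate([-1.9, 1.2, 1.2]) cylinder(h=10.4, r=2.4) → bbox [-4.3,-1.2,1.2] .. [0.5,3.6,11.6]
B = cube([3.7, 8.4, 1.3]) → bbox [0,0,0] .. [3.7,8.4,1.3]
lo = A.lo+B.lo = [-4.3+0, -1.2+0, 1.2+0] = [-4.300,-1.200,1.200]
hi = A.hi+B.hi = [0.5+3.7, 3.6+8.4, 11.6+1.3] = [4.200,12.000,12.900]
diag = √(8.5²+13.2²+11.7²) = √383.38 = 19.580

min=[-4.300,-1.200,1.200] max=[4.200,12.000,12.900] diag=19.580


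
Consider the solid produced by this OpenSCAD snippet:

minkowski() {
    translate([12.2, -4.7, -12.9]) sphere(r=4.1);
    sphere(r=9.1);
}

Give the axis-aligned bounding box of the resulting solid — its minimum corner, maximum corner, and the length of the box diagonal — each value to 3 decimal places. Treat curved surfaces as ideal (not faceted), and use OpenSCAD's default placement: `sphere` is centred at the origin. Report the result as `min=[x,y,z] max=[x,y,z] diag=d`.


A = translate([12.2, -4.7, -12.9]) sphere(r=4.1) → bbox [8.1,-8.8,-17] .. [16.3,-0.6,-8.8]
B = sphere(r=9.1) → bbox [-9.1,-9.1,-9.1] .. [9.1,9.1,9.1]
lo = A.lo+B.lo = [8.1-9.1, -8.8-9.1, -17-9.1] = [-1.000,-17.900,-26.100]
hi = A.hi+B.hi = [16.3+9.1, -0.6+9.1, -8.8+9.1] = [25.400,8.500,0.300]
diag = √(26.4²+26.4²+26.4²) = √2090.88 = 45.726

min=[-1.000,-17.900,-26.100] max=[25.400,8.500,0.300] diag=45.726


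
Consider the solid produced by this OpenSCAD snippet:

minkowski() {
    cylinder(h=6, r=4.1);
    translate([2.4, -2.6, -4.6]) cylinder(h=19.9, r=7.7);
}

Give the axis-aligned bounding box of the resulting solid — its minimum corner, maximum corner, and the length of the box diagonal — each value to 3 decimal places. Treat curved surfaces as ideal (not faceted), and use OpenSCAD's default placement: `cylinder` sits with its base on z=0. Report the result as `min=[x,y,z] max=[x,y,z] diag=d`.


A = translate([2.4, -2.6, -4.6]) cylinder(h=19.9, r=7.7) → bbox [-5.3,-10.3,-4.6] .. [10.1,5.1,15.3]
B = cylinder(h=6, r=4.1) → bbox [-4.1,-4.1,0] .. [4.1,4.1,6]
lo = A.lo+B.lo = [-5.3-4.1, -10.3-4.1, -4.6+0] = [-9.400,-14.400,-4.600]
hi = A.hi+B.hi = [10.1+4.1, 5.1+4.1, 15.3+6] = [14.200,9.200,21.300]
diag = √(23.6²+23.6²+25.9²) = √1784.73 = 42.246

min=[-9.400,-14.400,-4.600] max=[14.200,9.200,21.300] diag=42.246


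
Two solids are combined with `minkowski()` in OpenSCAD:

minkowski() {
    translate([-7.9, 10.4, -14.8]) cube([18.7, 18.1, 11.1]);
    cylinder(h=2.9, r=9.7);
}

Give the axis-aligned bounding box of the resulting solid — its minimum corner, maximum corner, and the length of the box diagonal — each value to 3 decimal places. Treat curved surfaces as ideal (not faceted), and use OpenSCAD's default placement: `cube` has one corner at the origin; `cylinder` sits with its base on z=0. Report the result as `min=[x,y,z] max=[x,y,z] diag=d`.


A = translate([-7.9, 10.4, -14.8]) cube([18.7, 18.1, 11.1]) → bbox [-7.9,10.4,-14.8] .. [10.8,28.5,-3.7]
B = cylinder(h=2.9, r=9.7) → bbox [-9.7,-9.7,0] .. [9.7,9.7,2.9]
lo = A.lo+B.lo = [-7.9-9.7, 10.4-9.7, -14.8+0] = [-17.600,0.700,-14.800]
hi = A.hi+B.hi = [10.8+9.7, 28.5+9.7, -3.7+2.9] = [20.500,38.200,-0.800]
diag = √(38.1²+37.5²+14²) = √3053.86 = 55.262

min=[-17.600,0.700,-14.800] max=[20.500,38.200,-0.800] diag=55.262


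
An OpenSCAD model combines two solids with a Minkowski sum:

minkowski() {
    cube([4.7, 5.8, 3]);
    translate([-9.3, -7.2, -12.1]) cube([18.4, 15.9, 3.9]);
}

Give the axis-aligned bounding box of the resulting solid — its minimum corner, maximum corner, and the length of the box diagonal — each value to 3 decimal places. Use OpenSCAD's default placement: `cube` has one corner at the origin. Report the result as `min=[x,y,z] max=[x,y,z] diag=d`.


min=[-9.300,-7.200,-12.100] max=[13.800,14.500,-5.200] diag=32.436

A = translate([-9.3, -7.2, -12.1]) cube([18.4, 15.9, 3.9]) → bbox [-9.3,-7.2,-12.1] .. [9.1,8.7,-8.2]
B = cube([4.7, 5.8, 3]) → bbox [0,0,0] .. [4.7,5.8,3]
lo = A.lo+B.lo = [-9.3+0, -7.2+0, -12.1+0] = [-9.300,-7.200,-12.100]
hi = A.hi+B.hi = [9.1+4.7, 8.7+5.8, -8.2+3] = [13.800,14.500,-5.200]
diag = √(23.1²+21.7²+6.9²) = √1052.11 = 32.436


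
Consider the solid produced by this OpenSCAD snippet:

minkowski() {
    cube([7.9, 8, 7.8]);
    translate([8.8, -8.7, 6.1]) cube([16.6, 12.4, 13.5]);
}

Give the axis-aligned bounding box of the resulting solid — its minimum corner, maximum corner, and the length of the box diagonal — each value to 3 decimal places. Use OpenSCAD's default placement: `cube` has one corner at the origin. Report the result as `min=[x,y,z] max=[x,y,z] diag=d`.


A = translate([8.8, -8.7, 6.1]) cube([16.6, 12.4, 13.5]) → bbox [8.8,-8.7,6.1] .. [25.4,3.7,19.6]
B = cube([7.9, 8, 7.8]) → bbox [0,0,0] .. [7.9,8,7.8]
lo = A.lo+B.lo = [8.8+0, -8.7+0, 6.1+0] = [8.800,-8.700,6.100]
hi = A.hi+B.hi = [25.4+7.9, 3.7+8, 19.6+7.8] = [33.300,11.700,27.400]
diag = √(24.5²+20.4²+21.3²) = √1470.1 = 38.342

min=[8.800,-8.700,6.100] max=[33.300,11.700,27.400] diag=38.342


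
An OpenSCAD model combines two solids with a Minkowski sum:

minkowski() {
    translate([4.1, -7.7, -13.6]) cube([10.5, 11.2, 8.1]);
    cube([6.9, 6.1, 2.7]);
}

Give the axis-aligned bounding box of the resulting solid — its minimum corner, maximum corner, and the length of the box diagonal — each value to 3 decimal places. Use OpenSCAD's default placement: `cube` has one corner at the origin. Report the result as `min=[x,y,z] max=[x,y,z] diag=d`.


A = translate([4.1, -7.7, -13.6]) cube([10.5, 11.2, 8.1]) → bbox [4.1,-7.7,-13.6] .. [14.6,3.5,-5.5]
B = cube([6.9, 6.1, 2.7]) → bbox [0,0,0] .. [6.9,6.1,2.7]
lo = A.lo+B.lo = [4.1+0, -7.7+0, -13.6+0] = [4.100,-7.700,-13.600]
hi = A.hi+B.hi = [14.6+6.9, 3.5+6.1, -5.5+2.7] = [21.500,9.600,-2.800]
diag = √(17.4²+17.3²+10.8²) = √718.69 = 26.808

min=[4.100,-7.700,-13.600] max=[21.500,9.600,-2.800] diag=26.808


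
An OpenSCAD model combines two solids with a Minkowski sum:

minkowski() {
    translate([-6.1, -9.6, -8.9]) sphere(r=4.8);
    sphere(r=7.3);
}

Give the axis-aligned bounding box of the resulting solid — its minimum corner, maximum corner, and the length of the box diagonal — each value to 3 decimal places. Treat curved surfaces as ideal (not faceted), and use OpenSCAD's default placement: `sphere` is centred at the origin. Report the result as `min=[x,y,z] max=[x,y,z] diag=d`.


min=[-18.200,-21.700,-21.000] max=[6.000,2.500,3.200] diag=41.916

A = translate([-6.1, -9.6, -8.9]) sphere(r=4.8) → bbox [-10.9,-14.4,-13.7] .. [-1.3,-4.8,-4.1]
B = sphere(r=7.3) → bbox [-7.3,-7.3,-7.3] .. [7.3,7.3,7.3]
lo = A.lo+B.lo = [-10.9-7.3, -14.4-7.3, -13.7-7.3] = [-18.200,-21.700,-21.000]
hi = A.hi+B.hi = [-1.3+7.3, -4.8+7.3, -4.1+7.3] = [6.000,2.500,3.200]
diag = √(24.2²+24.2²+24.2²) = √1756.92 = 41.916


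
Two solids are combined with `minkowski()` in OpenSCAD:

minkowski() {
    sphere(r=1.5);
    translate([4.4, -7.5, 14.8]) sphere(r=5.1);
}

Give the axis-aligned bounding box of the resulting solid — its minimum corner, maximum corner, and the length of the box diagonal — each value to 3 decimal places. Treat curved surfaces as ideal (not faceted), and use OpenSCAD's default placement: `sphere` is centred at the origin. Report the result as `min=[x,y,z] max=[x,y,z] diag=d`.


A = translate([4.4, -7.5, 14.8]) sphere(r=5.1) → bbox [-0.7,-12.6,9.7] .. [9.5,-2.4,19.9]
B = sphere(r=1.5) → bbox [-1.5,-1.5,-1.5] .. [1.5,1.5,1.5]
lo = A.lo+B.lo = [-0.7-1.5, -12.6-1.5, 9.7-1.5] = [-2.200,-14.100,8.200]
hi = A.hi+B.hi = [9.5+1.5, -2.4+1.5, 19.9+1.5] = [11.000,-0.900,21.400]
diag = √(13.2²+13.2²+13.2²) = √522.72 = 22.863

min=[-2.200,-14.100,8.200] max=[11.000,-0.900,21.400] diag=22.863


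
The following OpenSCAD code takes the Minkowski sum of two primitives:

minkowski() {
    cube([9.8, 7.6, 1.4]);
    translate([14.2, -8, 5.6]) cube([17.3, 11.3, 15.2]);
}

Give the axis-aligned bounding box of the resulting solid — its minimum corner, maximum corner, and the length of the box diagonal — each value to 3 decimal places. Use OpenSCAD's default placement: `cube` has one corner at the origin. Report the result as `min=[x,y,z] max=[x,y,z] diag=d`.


A = translate([14.2, -8, 5.6]) cube([17.3, 11.3, 15.2]) → bbox [14.2,-8,5.6] .. [31.5,3.3,20.8]
B = cube([9.8, 7.6, 1.4]) → bbox [0,0,0] .. [9.8,7.6,1.4]
lo = A.lo+B.lo = [14.2+0, -8+0, 5.6+0] = [14.200,-8.000,5.600]
hi = A.hi+B.hi = [31.5+9.8, 3.3+7.6, 20.8+1.4] = [41.300,10.900,22.200]
diag = √(27.1²+18.9²+16.6²) = √1367.18 = 36.975

min=[14.200,-8.000,5.600] max=[41.300,10.900,22.200] diag=36.975


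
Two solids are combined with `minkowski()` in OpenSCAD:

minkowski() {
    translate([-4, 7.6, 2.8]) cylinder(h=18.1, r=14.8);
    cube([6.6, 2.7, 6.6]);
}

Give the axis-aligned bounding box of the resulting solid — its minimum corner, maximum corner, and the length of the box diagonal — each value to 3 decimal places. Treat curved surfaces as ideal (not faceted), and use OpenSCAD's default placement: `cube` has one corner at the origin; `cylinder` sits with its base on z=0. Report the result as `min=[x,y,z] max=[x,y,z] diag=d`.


A = translate([-4, 7.6, 2.8]) cylinder(h=18.1, r=14.8) → bbox [-18.8,-7.2,2.8] .. [10.8,22.4,20.9]
B = cube([6.6, 2.7, 6.6]) → bbox [0,0,0] .. [6.6,2.7,6.6]
lo = A.lo+B.lo = [-18.8+0, -7.2+0, 2.8+0] = [-18.800,-7.200,2.800]
hi = A.hi+B.hi = [10.8+6.6, 22.4+2.7, 20.9+6.6] = [17.400,25.100,27.500]
diag = √(36.2²+32.3²+24.7²) = √2963.82 = 54.441

min=[-18.800,-7.200,2.800] max=[17.400,25.100,27.500] diag=54.441


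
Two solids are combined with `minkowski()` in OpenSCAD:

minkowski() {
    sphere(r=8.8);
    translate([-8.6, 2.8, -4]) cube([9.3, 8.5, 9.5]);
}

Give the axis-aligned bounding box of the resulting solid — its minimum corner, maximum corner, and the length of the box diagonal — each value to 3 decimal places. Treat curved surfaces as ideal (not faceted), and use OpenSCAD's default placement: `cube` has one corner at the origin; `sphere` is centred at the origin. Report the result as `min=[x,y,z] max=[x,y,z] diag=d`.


A = translate([-8.6, 2.8, -4]) cube([9.3, 8.5, 9.5]) → bbox [-8.6,2.8,-4] .. [0.7,11.3,5.5]
B = sphere(r=8.8) → bbox [-8.8,-8.8,-8.8] .. [8.8,8.8,8.8]
lo = A.lo+B.lo = [-8.6-8.8, 2.8-8.8, -4-8.8] = [-17.400,-6.000,-12.800]
hi = A.hi+B.hi = [0.7+8.8, 11.3+8.8, 5.5+8.8] = [9.500,20.100,14.300]
diag = √(26.9²+26.1²+27.1²) = √2139.23 = 46.252

min=[-17.400,-6.000,-12.800] max=[9.500,20.100,14.300] diag=46.252


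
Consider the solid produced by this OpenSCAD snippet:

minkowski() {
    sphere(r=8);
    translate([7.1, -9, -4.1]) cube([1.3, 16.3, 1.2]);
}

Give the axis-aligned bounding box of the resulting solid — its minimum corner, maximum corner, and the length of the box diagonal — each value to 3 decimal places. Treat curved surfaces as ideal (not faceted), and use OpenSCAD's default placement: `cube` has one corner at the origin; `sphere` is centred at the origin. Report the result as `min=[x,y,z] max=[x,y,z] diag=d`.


A = translate([7.1, -9, -4.1]) cube([1.3, 16.3, 1.2]) → bbox [7.1,-9,-4.1] .. [8.4,7.3,-2.9]
B = sphere(r=8) → bbox [-8,-8,-8] .. [8,8,8]
lo = A.lo+B.lo = [7.1-8, -9-8, -4.1-8] = [-0.900,-17.000,-12.100]
hi = A.hi+B.hi = [8.4+8, 7.3+8, -2.9+8] = [16.400,15.300,5.100]
diag = √(17.3²+32.3²+17.2²) = √1638.42 = 40.477

min=[-0.900,-17.000,-12.100] max=[16.400,15.300,5.100] diag=40.477


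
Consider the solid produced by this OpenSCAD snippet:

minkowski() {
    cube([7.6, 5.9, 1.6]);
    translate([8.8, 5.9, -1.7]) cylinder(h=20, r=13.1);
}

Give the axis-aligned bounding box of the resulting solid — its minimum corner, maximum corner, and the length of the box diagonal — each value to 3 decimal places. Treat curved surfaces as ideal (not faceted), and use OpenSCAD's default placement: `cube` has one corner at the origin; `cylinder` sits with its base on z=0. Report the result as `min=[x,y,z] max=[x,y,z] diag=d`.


A = translate([8.8, 5.9, -1.7]) cylinder(h=20, r=13.1) → bbox [-4.3,-7.2,-1.7] .. [21.9,19,18.3]
B = cube([7.6, 5.9, 1.6]) → bbox [0,0,0] .. [7.6,5.9,1.6]
lo = A.lo+B.lo = [-4.3+0, -7.2+0, -1.7+0] = [-4.300,-7.200,-1.700]
hi = A.hi+B.hi = [21.9+7.6, 19+5.9, 18.3+1.6] = [29.500,24.900,19.900]
diag = √(33.8²+32.1²+21.6²) = √2639.41 = 51.375

min=[-4.300,-7.200,-1.700] max=[29.500,24.900,19.900] diag=51.375


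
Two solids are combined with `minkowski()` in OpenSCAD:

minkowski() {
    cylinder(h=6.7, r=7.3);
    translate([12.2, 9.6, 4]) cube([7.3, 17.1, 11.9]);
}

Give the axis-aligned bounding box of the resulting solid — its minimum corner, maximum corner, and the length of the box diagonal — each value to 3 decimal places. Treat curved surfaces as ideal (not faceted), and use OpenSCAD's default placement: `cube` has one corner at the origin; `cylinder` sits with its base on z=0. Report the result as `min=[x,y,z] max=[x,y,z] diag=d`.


A = translate([12.2, 9.6, 4]) cube([7.3, 17.1, 11.9]) → bbox [12.2,9.6,4] .. [19.5,26.7,15.9]
B = cylinder(h=6.7, r=7.3) → bbox [-7.3,-7.3,0] .. [7.3,7.3,6.7]
lo = A.lo+B.lo = [12.2-7.3, 9.6-7.3, 4+0] = [4.900,2.300,4.000]
hi = A.hi+B.hi = [19.5+7.3, 26.7+7.3, 15.9+6.7] = [26.800,34.000,22.600]
diag = √(21.9²+31.7²+18.6²) = √1830.46 = 42.784

min=[4.900,2.300,4.000] max=[26.800,34.000,22.600] diag=42.784


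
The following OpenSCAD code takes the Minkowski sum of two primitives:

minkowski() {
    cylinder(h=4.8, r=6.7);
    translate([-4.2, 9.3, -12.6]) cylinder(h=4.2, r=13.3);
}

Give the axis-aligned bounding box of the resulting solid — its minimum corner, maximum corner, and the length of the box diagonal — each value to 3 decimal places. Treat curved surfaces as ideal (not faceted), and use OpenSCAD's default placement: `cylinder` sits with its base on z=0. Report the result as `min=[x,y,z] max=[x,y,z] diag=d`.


min=[-24.200,-10.700,-12.600] max=[15.800,29.300,-3.600] diag=57.280

A = translate([-4.2, 9.3, -12.6]) cylinder(h=4.2, r=13.3) → bbox [-17.5,-4,-12.6] .. [9.1,22.6,-8.4]
B = cylinder(h=4.8, r=6.7) → bbox [-6.7,-6.7,0] .. [6.7,6.7,4.8]
lo = A.lo+B.lo = [-17.5-6.7, -4-6.7, -12.6+0] = [-24.200,-10.700,-12.600]
hi = A.hi+B.hi = [9.1+6.7, 22.6+6.7, -8.4+4.8] = [15.800,29.300,-3.600]
diag = √(40²+40²+9²) = √3281 = 57.280


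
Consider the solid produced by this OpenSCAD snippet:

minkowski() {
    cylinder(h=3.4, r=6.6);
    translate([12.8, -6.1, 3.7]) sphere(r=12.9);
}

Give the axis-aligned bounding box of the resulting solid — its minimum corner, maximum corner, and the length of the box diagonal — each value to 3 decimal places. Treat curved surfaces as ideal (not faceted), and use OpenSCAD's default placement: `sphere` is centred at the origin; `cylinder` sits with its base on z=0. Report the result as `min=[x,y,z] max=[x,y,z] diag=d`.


min=[-6.700,-25.600,-9.200] max=[32.300,13.400,20.000] diag=62.407

A = translate([12.8, -6.1, 3.7]) sphere(r=12.9) → bbox [-0.1,-19,-9.2] .. [25.7,6.8,16.6]
B = cylinder(h=3.4, r=6.6) → bbox [-6.6,-6.6,0] .. [6.6,6.6,3.4]
lo = A.lo+B.lo = [-0.1-6.6, -19-6.6, -9.2+0] = [-6.700,-25.600,-9.200]
hi = A.hi+B.hi = [25.7+6.6, 6.8+6.6, 16.6+3.4] = [32.300,13.400,20.000]
diag = √(39²+39²+29.2²) = √3894.64 = 62.407


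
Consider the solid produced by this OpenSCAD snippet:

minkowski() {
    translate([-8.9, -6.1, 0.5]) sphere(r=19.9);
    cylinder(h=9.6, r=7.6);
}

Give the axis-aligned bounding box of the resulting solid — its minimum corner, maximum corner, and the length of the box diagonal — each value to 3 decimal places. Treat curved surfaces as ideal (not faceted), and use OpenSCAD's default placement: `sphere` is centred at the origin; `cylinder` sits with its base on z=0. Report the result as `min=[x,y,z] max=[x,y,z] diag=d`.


min=[-36.400,-33.600,-19.400] max=[18.600,21.400,30.000] diag=92.143

A = translate([-8.9, -6.1, 0.5]) sphere(r=19.9) → bbox [-28.8,-26,-19.4] .. [11,13.8,20.4]
B = cylinder(h=9.6, r=7.6) → bbox [-7.6,-7.6,0] .. [7.6,7.6,9.6]
lo = A.lo+B.lo = [-28.8-7.6, -26-7.6, -19.4+0] = [-36.400,-33.600,-19.400]
hi = A.hi+B.hi = [11+7.6, 13.8+7.6, 20.4+9.6] = [18.600,21.400,30.000]
diag = √(55²+55²+49.4²) = √8490.36 = 92.143


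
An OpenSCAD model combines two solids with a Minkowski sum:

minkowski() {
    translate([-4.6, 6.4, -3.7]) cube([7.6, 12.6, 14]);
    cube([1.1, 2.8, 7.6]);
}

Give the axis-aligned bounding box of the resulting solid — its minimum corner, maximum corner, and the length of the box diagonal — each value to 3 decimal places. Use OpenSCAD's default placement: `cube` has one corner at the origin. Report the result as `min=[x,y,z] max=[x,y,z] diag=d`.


A = translate([-4.6, 6.4, -3.7]) cube([7.6, 12.6, 14]) → bbox [-4.6,6.4,-3.7] .. [3,19,10.3]
B = cube([1.1, 2.8, 7.6]) → bbox [0,0,0] .. [1.1,2.8,7.6]
lo = A.lo+B.lo = [-4.6+0, 6.4+0, -3.7+0] = [-4.600,6.400,-3.700]
hi = A.hi+B.hi = [3+1.1, 19+2.8, 10.3+7.6] = [4.100,21.800,17.900]
diag = √(8.7²+15.4²+21.6²) = √779.41 = 27.918

min=[-4.600,6.400,-3.700] max=[4.100,21.800,17.900] diag=27.918


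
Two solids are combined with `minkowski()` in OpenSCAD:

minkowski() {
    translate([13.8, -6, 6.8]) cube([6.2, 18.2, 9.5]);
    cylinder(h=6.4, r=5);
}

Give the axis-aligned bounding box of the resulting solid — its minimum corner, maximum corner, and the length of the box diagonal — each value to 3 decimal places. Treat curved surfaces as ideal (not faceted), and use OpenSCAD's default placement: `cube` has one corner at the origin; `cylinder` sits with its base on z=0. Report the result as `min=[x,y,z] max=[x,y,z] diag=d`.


A = translate([13.8, -6, 6.8]) cube([6.2, 18.2, 9.5]) → bbox [13.8,-6,6.8] .. [20,12.2,16.3]
B = cylinder(h=6.4, r=5) → bbox [-5,-5,0] .. [5,5,6.4]
lo = A.lo+B.lo = [13.8-5, -6-5, 6.8+0] = [8.800,-11.000,6.800]
hi = A.hi+B.hi = [20+5, 12.2+5, 16.3+6.4] = [25.000,17.200,22.700]
diag = √(16.2²+28.2²+15.9²) = √1310.49 = 36.201

min=[8.800,-11.000,6.800] max=[25.000,17.200,22.700] diag=36.201


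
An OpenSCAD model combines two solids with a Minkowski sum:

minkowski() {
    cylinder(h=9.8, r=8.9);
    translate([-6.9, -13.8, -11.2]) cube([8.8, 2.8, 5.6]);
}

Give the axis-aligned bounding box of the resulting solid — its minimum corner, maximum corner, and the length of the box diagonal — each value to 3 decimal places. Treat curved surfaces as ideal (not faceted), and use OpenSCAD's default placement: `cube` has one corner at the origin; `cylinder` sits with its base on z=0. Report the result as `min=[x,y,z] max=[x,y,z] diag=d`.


A = translate([-6.9, -13.8, -11.2]) cube([8.8, 2.8, 5.6]) → bbox [-6.9,-13.8,-11.2] .. [1.9,-11,-5.6]
B = cylinder(h=9.8, r=8.9) → bbox [-8.9,-8.9,0] .. [8.9,8.9,9.8]
lo = A.lo+B.lo = [-6.9-8.9, -13.8-8.9, -11.2+0] = [-15.800,-22.700,-11.200]
hi = A.hi+B.hi = [1.9+8.9, -11+8.9, -5.6+9.8] = [10.800,-2.100,4.200]
diag = √(26.6²+20.6²+15.4²) = √1369.08 = 37.001

min=[-15.800,-22.700,-11.200] max=[10.800,-2.100,4.200] diag=37.001


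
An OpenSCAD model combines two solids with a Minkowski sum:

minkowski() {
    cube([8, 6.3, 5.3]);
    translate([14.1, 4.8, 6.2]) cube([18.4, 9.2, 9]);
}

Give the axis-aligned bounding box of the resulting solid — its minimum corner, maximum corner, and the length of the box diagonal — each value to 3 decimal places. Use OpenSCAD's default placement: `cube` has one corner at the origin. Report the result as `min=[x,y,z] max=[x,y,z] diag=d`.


A = translate([14.1, 4.8, 6.2]) cube([18.4, 9.2, 9]) → bbox [14.1,4.8,6.2] .. [32.5,14,15.2]
B = cube([8, 6.3, 5.3]) → bbox [0,0,0] .. [8,6.3,5.3]
lo = A.lo+B.lo = [14.1+0, 4.8+0, 6.2+0] = [14.100,4.800,6.200]
hi = A.hi+B.hi = [32.5+8, 14+6.3, 15.2+5.3] = [40.500,20.300,20.500]
diag = √(26.4²+15.5²+14.3²) = √1141.7 = 33.789

min=[14.100,4.800,6.200] max=[40.500,20.300,20.500] diag=33.789


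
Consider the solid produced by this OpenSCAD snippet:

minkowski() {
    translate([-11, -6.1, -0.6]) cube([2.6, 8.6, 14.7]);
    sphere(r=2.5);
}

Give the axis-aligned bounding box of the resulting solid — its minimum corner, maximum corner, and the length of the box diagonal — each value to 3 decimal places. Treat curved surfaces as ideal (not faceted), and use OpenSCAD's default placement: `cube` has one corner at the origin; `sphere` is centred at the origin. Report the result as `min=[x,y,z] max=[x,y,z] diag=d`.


A = translate([-11, -6.1, -0.6]) cube([2.6, 8.6, 14.7]) → bbox [-11,-6.1,-0.6] .. [-8.4,2.5,14.1]
B = sphere(r=2.5) → bbox [-2.5,-2.5,-2.5] .. [2.5,2.5,2.5]
lo = A.lo+B.lo = [-11-2.5, -6.1-2.5, -0.6-2.5] = [-13.500,-8.600,-3.100]
hi = A.hi+B.hi = [-8.4+2.5, 2.5+2.5, 14.1+2.5] = [-5.900,5.000,16.600]
diag = √(7.6²+13.6²+19.7²) = √630.81 = 25.116

min=[-13.500,-8.600,-3.100] max=[-5.900,5.000,16.600] diag=25.116


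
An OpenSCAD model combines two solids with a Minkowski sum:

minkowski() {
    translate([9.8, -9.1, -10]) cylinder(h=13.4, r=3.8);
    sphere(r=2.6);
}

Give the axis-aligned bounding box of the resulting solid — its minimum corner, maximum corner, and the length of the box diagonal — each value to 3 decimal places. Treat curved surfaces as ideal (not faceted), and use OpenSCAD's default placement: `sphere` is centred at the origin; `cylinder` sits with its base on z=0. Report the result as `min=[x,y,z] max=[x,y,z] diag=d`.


A = translate([9.8, -9.1, -10]) cylinder(h=13.4, r=3.8) → bbox [6,-12.9,-10] .. [13.6,-5.3,3.4]
B = sphere(r=2.6) → bbox [-2.6,-2.6,-2.6] .. [2.6,2.6,2.6]
lo = A.lo+B.lo = [6-2.6, -12.9-2.6, -10-2.6] = [3.400,-15.500,-12.600]
hi = A.hi+B.hi = [13.6+2.6, -5.3+2.6, 3.4+2.6] = [16.200,-2.700,6.000]
diag = √(12.8²+12.8²+18.6²) = √673.64 = 25.955

min=[3.400,-15.500,-12.600] max=[16.200,-2.700,6.000] diag=25.955


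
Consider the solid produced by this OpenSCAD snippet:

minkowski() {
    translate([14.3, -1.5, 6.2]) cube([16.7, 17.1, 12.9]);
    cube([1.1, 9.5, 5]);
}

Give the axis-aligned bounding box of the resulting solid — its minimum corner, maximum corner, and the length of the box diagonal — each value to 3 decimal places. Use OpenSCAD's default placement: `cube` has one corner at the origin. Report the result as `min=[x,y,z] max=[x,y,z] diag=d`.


A = translate([14.3, -1.5, 6.2]) cube([16.7, 17.1, 12.9]) → bbox [14.3,-1.5,6.2] .. [31,15.6,19.1]
B = cube([1.1, 9.5, 5]) → bbox [0,0,0] .. [1.1,9.5,5]
lo = A.lo+B.lo = [14.3+0, -1.5+0, 6.2+0] = [14.300,-1.500,6.200]
hi = A.hi+B.hi = [31+1.1, 15.6+9.5, 19.1+5] = [32.100,25.100,24.100]
diag = √(17.8²+26.6²+17.9²) = √1344.81 = 36.672

min=[14.300,-1.500,6.200] max=[32.100,25.100,24.100] diag=36.672


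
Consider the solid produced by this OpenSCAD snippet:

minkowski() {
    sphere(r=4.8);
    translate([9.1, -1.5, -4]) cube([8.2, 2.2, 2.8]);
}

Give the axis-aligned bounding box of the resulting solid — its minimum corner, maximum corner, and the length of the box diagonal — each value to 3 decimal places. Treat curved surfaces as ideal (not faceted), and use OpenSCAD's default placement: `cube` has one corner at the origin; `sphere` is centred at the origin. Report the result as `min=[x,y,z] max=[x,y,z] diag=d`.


min=[4.300,-6.300,-8.800] max=[22.100,5.500,3.600] diag=24.695

A = translate([9.1, -1.5, -4]) cube([8.2, 2.2, 2.8]) → bbox [9.1,-1.5,-4] .. [17.3,0.7,-1.2]
B = sphere(r=4.8) → bbox [-4.8,-4.8,-4.8] .. [4.8,4.8,4.8]
lo = A.lo+B.lo = [9.1-4.8, -1.5-4.8, -4-4.8] = [4.300,-6.300,-8.800]
hi = A.hi+B.hi = [17.3+4.8, 0.7+4.8, -1.2+4.8] = [22.100,5.500,3.600]
diag = √(17.8²+11.8²+12.4²) = √609.84 = 24.695


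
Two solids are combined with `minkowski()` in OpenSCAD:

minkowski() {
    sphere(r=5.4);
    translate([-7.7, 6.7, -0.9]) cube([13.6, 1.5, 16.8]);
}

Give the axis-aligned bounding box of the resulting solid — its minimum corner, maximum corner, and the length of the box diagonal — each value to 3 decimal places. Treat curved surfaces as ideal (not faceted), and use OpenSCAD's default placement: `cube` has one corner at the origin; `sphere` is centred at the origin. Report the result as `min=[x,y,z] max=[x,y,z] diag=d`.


min=[-13.100,1.300,-6.300] max=[11.300,13.600,21.300] diag=38.838

A = translate([-7.7, 6.7, -0.9]) cube([13.6, 1.5, 16.8]) → bbox [-7.7,6.7,-0.9] .. [5.9,8.2,15.9]
B = sphere(r=5.4) → bbox [-5.4,-5.4,-5.4] .. [5.4,5.4,5.4]
lo = A.lo+B.lo = [-7.7-5.4, 6.7-5.4, -0.9-5.4] = [-13.100,1.300,-6.300]
hi = A.hi+B.hi = [5.9+5.4, 8.2+5.4, 15.9+5.4] = [11.300,13.600,21.300]
diag = √(24.4²+12.3²+27.6²) = √1508.41 = 38.838


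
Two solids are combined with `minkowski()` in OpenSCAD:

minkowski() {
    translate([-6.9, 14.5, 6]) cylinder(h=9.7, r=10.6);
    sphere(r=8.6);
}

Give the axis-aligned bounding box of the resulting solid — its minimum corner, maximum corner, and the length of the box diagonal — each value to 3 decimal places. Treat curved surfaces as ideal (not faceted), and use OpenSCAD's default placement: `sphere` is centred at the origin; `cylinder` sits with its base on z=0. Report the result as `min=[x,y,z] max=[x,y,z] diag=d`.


A = translate([-6.9, 14.5, 6]) cylinder(h=9.7, r=10.6) → bbox [-17.5,3.9,6] .. [3.7,25.1,15.7]
B = sphere(r=8.6) → bbox [-8.6,-8.6,-8.6] .. [8.6,8.6,8.6]
lo = A.lo+B.lo = [-17.5-8.6, 3.9-8.6, 6-8.6] = [-26.100,-4.700,-2.600]
hi = A.hi+B.hi = [3.7+8.6, 25.1+8.6, 15.7+8.6] = [12.300,33.700,24.300]
diag = √(38.4²+38.4²+26.9²) = √3672.73 = 60.603

min=[-26.100,-4.700,-2.600] max=[12.300,33.700,24.300] diag=60.603


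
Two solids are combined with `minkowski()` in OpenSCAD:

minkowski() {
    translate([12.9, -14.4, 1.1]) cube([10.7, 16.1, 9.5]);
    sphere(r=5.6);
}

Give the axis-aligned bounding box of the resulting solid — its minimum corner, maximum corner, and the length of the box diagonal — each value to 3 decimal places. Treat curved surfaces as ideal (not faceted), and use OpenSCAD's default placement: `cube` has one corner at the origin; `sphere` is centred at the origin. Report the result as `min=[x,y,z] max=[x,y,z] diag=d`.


A = translate([12.9, -14.4, 1.1]) cube([10.7, 16.1, 9.5]) → bbox [12.9,-14.4,1.1] .. [23.6,1.7,10.6]
B = sphere(r=5.6) → bbox [-5.6,-5.6,-5.6] .. [5.6,5.6,5.6]
lo = A.lo+B.lo = [12.9-5.6, -14.4-5.6, 1.1-5.6] = [7.300,-20.000,-4.500]
hi = A.hi+B.hi = [23.6+5.6, 1.7+5.6, 10.6+5.6] = [29.200,7.300,16.200]
diag = √(21.9²+27.3²+20.7²) = √1653.39 = 40.662

min=[7.300,-20.000,-4.500] max=[29.200,7.300,16.200] diag=40.662


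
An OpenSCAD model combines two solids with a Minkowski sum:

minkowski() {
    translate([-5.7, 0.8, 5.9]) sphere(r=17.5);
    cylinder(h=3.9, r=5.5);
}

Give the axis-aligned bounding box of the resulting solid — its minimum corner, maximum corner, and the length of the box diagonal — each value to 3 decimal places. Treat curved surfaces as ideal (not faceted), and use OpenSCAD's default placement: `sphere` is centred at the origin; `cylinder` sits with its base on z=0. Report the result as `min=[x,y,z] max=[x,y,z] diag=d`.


A = translate([-5.7, 0.8, 5.9]) sphere(r=17.5) → bbox [-23.2,-16.7,-11.6] .. [11.8,18.3,23.4]
B = cylinder(h=3.9, r=5.5) → bbox [-5.5,-5.5,0] .. [5.5,5.5,3.9]
lo = A.lo+B.lo = [-23.2-5.5, -16.7-5.5, -11.6+0] = [-28.700,-22.200,-11.600]
hi = A.hi+B.hi = [11.8+5.5, 18.3+5.5, 23.4+3.9] = [17.300,23.800,27.300]
diag = √(46²+46²+38.9²) = √5745.21 = 75.797

min=[-28.700,-22.200,-11.600] max=[17.300,23.800,27.300] diag=75.797
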